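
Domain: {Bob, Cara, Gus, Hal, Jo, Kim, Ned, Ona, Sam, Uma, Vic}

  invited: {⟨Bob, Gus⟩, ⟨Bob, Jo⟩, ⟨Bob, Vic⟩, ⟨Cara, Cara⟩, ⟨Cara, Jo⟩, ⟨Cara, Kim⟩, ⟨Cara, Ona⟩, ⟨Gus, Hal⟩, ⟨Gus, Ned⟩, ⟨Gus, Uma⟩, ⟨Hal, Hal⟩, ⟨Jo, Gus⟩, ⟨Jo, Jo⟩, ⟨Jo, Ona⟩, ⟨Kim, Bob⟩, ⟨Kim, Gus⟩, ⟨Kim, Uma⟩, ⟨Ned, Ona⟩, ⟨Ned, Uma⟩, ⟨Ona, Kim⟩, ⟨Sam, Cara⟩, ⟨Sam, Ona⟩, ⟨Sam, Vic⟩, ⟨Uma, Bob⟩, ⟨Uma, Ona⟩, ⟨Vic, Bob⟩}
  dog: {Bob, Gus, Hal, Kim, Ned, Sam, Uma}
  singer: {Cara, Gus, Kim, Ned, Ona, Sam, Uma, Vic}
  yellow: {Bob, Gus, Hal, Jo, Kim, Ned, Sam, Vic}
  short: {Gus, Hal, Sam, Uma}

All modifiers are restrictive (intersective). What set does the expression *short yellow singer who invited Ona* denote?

{Sam}

⟦who invited Ona⟧ = {x : ⟨x, Ona⟩ ∈ ⟦invited⟧} = {Cara, Jo, Ned, Sam, Uma}
⟦singer⟧ = {Cara, Gus, Kim, Ned, Ona, Sam, Uma, Vic}
… ∩ ⟦who invited Ona⟧ = {Cara, Gus, Kim, Ned, Ona, Sam, Uma, Vic} ∩ {Cara, Jo, Ned, Sam, Uma} = {Cara, Ned, Sam, Uma}
… ∩ ⟦short⟧ = {Cara, Ned, Sam, Uma} ∩ {Gus, Hal, Sam, Uma} = {Sam, Uma}
… ∩ ⟦yellow⟧ = {Sam, Uma} ∩ {Bob, Gus, Hal, Jo, Kim, Ned, Sam, Vic} = {Sam}
So ⟦short yellow singer who invited Ona⟧ = {Sam}.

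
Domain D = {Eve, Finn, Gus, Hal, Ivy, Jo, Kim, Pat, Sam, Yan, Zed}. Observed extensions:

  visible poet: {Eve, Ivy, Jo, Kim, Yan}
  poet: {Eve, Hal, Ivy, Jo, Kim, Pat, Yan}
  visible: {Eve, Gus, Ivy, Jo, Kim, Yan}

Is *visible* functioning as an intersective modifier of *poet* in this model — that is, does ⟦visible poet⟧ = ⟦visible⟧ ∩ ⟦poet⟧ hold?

⟦visible⟧ ∩ ⟦poet⟧ = {Eve, Gus, Ivy, Jo, Kim, Yan} ∩ {Eve, Hal, Ivy, Jo, Kim, Pat, Yan} = {Eve, Ivy, Jo, Kim, Yan}
Observed ⟦visible poet⟧ = {Eve, Ivy, Jo, Kim, Yan}.
These coincide, so the modifier is intersective here.

yes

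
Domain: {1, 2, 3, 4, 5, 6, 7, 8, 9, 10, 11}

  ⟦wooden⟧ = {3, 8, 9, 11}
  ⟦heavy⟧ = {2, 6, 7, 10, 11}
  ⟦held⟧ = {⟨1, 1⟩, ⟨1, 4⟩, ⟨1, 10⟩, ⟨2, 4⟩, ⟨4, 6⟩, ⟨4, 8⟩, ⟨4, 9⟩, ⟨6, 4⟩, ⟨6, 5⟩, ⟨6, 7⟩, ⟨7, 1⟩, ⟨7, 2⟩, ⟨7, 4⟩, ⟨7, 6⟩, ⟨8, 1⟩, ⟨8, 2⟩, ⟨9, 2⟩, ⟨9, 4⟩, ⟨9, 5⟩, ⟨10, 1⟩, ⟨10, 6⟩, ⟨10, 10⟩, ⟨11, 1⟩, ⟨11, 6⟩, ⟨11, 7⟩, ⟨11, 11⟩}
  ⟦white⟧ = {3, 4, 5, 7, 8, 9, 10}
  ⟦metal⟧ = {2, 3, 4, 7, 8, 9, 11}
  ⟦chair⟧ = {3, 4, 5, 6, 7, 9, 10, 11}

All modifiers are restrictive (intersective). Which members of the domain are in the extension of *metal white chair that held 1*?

⟦that held 1⟧ = {x : ⟨x, 1⟩ ∈ ⟦held⟧} = {1, 7, 8, 10, 11}
⟦chair⟧ = {3, 4, 5, 6, 7, 9, 10, 11}
… ∩ ⟦that held 1⟧ = {3, 4, 5, 6, 7, 9, 10, 11} ∩ {1, 7, 8, 10, 11} = {7, 10, 11}
… ∩ ⟦metal⟧ = {7, 10, 11} ∩ {2, 3, 4, 7, 8, 9, 11} = {7, 11}
… ∩ ⟦white⟧ = {7, 11} ∩ {3, 4, 5, 7, 8, 9, 10} = {7}
So ⟦metal white chair that held 1⟧ = {7}.

{7}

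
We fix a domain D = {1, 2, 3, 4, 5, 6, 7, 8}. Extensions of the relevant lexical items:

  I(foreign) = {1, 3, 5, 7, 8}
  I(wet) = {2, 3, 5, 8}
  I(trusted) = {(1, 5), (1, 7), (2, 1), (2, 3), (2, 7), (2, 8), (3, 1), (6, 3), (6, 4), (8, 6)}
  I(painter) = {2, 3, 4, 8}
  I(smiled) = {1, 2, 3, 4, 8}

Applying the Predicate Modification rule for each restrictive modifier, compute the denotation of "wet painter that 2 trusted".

{3, 8}

⟦that 2 trusted⟧ = {x : ⟨2, x⟩ ∈ ⟦trusted⟧} = {1, 3, 7, 8}
⟦painter⟧ = {2, 3, 4, 8}
… ∩ ⟦that 2 trusted⟧ = {2, 3, 4, 8} ∩ {1, 3, 7, 8} = {3, 8}
… ∩ ⟦wet⟧ = {3, 8} ∩ {2, 3, 5, 8} = {3, 8}
So ⟦wet painter that 2 trusted⟧ = {3, 8}.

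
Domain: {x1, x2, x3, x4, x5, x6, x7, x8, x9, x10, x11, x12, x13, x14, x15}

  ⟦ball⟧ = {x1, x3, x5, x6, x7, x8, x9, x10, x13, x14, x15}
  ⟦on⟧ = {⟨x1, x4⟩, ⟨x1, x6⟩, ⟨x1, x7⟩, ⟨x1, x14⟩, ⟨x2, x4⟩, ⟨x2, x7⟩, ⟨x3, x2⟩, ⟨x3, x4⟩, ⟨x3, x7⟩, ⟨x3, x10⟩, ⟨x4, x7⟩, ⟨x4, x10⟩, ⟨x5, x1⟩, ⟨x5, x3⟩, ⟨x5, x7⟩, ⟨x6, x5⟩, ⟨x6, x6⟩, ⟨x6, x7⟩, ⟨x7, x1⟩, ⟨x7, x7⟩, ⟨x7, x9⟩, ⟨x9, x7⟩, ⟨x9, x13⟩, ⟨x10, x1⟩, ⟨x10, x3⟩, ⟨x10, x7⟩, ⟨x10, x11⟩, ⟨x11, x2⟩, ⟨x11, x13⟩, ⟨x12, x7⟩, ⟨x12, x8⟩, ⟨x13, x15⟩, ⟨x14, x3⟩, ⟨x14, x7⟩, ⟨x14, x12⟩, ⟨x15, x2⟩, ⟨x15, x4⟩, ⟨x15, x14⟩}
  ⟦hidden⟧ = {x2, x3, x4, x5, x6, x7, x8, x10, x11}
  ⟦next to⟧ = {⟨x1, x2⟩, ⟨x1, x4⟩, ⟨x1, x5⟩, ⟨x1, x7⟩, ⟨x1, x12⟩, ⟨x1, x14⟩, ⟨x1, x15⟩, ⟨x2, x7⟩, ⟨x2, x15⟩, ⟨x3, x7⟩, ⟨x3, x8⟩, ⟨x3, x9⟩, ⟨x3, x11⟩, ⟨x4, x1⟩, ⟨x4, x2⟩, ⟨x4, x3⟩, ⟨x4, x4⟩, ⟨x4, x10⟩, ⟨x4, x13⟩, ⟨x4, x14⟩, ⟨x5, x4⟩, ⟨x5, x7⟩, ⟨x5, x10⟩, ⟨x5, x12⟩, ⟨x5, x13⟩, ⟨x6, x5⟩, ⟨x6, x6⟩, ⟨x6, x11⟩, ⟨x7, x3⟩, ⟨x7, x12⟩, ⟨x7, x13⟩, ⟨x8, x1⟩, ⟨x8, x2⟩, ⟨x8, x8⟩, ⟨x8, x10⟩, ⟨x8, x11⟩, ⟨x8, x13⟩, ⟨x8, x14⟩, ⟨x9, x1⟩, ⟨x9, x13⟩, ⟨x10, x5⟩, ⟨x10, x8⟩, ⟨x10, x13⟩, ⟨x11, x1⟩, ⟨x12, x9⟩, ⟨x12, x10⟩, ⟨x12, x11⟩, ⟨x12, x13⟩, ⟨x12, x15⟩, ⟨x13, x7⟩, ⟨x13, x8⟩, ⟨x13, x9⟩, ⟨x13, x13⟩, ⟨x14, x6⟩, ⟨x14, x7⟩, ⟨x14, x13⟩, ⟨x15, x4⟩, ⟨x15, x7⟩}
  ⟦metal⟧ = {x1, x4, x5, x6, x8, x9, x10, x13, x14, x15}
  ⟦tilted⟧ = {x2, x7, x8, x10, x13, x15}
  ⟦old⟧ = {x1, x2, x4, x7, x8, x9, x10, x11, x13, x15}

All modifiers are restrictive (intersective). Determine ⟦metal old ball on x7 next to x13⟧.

{x9, x10}

⟦on x7⟧ = {x : ⟨x, x7⟩ ∈ ⟦on⟧} = {x1, x2, x3, x4, x5, x6, x7, x9, x10, x12, x14}
⟦next to x13⟧ = {x : ⟨x, x13⟩ ∈ ⟦next to⟧} = {x4, x5, x7, x8, x9, x10, x12, x13, x14}
⟦ball⟧ = {x1, x3, x5, x6, x7, x8, x9, x10, x13, x14, x15}
… ∩ ⟦on x7⟧ = {x1, x3, x5, x6, x7, x8, x9, x10, x13, x14, x15} ∩ {x1, x2, x3, x4, x5, x6, x7, x9, x10, x12, x14} = {x1, x3, x5, x6, x7, x9, x10, x14}
… ∩ ⟦next to x13⟧ = {x1, x3, x5, x6, x7, x9, x10, x14} ∩ {x4, x5, x7, x8, x9, x10, x12, x13, x14} = {x5, x7, x9, x10, x14}
… ∩ ⟦metal⟧ = {x5, x7, x9, x10, x14} ∩ {x1, x4, x5, x6, x8, x9, x10, x13, x14, x15} = {x5, x9, x10, x14}
… ∩ ⟦old⟧ = {x5, x9, x10, x14} ∩ {x1, x2, x4, x7, x8, x9, x10, x11, x13, x15} = {x9, x10}
So ⟦metal old ball on x7 next to x13⟧ = {x9, x10}.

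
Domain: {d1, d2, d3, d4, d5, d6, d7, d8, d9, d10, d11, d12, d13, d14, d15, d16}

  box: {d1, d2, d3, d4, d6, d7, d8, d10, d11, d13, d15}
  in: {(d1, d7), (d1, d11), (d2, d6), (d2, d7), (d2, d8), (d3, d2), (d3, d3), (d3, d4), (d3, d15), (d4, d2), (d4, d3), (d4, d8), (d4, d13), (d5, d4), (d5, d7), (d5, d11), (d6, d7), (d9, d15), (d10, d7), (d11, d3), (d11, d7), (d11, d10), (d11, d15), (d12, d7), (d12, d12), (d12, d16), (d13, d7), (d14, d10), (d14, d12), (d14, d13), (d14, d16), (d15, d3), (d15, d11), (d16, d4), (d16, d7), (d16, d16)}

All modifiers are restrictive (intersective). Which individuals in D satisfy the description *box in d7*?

{d1, d2, d6, d10, d11, d13}

⟦in d7⟧ = {x : ⟨x, d7⟩ ∈ ⟦in⟧} = {d1, d2, d5, d6, d10, d11, d12, d13, d16}
⟦box⟧ = {d1, d2, d3, d4, d6, d7, d8, d10, d11, d13, d15}
… ∩ ⟦in d7⟧ = {d1, d2, d3, d4, d6, d7, d8, d10, d11, d13, d15} ∩ {d1, d2, d5, d6, d10, d11, d12, d13, d16} = {d1, d2, d6, d10, d11, d13}
So ⟦box in d7⟧ = {d1, d2, d6, d10, d11, d13}.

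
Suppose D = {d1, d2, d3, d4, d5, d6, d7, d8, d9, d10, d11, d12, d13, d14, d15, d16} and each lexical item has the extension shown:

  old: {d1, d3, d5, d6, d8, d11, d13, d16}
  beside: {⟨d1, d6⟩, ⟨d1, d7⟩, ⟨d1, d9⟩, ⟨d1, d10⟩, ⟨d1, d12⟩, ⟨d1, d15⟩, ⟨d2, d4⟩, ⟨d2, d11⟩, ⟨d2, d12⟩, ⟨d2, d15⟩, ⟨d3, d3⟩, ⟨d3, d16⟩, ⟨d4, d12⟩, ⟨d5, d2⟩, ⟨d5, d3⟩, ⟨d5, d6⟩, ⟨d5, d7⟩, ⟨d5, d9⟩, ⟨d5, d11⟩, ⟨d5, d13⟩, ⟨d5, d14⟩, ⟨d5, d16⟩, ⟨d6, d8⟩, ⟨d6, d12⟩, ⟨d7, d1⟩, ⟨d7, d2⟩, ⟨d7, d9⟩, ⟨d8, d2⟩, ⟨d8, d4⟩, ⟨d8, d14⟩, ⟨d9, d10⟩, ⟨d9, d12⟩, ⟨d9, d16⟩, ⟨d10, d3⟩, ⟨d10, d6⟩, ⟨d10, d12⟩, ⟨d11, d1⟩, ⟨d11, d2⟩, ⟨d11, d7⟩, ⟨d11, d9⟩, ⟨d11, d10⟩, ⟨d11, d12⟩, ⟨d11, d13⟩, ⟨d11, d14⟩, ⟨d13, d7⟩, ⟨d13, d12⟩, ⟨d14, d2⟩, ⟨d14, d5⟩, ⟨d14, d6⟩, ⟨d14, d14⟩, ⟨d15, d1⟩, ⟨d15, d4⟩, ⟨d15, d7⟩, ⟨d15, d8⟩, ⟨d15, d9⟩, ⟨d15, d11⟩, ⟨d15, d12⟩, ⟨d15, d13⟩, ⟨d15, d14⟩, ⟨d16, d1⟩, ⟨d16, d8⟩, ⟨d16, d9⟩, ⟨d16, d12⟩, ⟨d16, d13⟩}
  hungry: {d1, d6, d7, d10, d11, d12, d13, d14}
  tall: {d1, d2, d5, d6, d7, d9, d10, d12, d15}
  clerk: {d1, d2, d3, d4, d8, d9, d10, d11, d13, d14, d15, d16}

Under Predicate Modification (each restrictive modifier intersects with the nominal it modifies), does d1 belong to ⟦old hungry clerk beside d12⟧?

⟦beside d12⟧ = {x : ⟨x, d12⟩ ∈ ⟦beside⟧} = {d1, d2, d4, d6, d9, d10, d11, d13, d15, d16}
⟦clerk⟧ = {d1, d2, d3, d4, d8, d9, d10, d11, d13, d14, d15, d16}
… ∩ ⟦beside d12⟧ = {d1, d2, d3, d4, d8, d9, d10, d11, d13, d14, d15, d16} ∩ {d1, d2, d4, d6, d9, d10, d11, d13, d15, d16} = {d1, d2, d4, d9, d10, d11, d13, d15, d16}
… ∩ ⟦old⟧ = {d1, d2, d4, d9, d10, d11, d13, d15, d16} ∩ {d1, d3, d5, d6, d8, d11, d13, d16} = {d1, d11, d13, d16}
… ∩ ⟦hungry⟧ = {d1, d11, d13, d16} ∩ {d1, d6, d7, d10, d11, d12, d13, d14} = {d1, d11, d13}
⟦old hungry clerk beside d12⟧ = {d1, d11, d13}; d1 ∈ this set.

yes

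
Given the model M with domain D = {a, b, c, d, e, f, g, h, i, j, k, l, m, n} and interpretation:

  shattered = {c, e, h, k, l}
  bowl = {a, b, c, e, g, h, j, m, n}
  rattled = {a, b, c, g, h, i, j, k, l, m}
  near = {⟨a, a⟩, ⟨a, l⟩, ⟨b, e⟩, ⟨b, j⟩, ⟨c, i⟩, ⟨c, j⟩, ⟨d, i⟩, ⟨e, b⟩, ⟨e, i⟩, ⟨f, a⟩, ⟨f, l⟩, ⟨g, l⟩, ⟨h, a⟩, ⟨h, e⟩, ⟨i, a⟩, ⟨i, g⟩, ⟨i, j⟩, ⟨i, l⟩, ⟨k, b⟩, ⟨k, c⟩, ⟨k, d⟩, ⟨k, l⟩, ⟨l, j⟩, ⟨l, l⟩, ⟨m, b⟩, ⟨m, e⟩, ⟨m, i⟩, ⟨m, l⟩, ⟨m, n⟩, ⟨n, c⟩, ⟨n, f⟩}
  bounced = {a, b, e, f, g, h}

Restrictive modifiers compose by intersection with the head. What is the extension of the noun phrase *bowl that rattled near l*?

{a, g, m}

⟦that rattled⟧ = ⟦rattled⟧ = {a, b, c, g, h, i, j, k, l, m}
⟦near l⟧ = {x : ⟨x, l⟩ ∈ ⟦near⟧} = {a, f, g, i, k, l, m}
⟦bowl⟧ = {a, b, c, e, g, h, j, m, n}
… ∩ ⟦that rattled⟧ = {a, b, c, e, g, h, j, m, n} ∩ {a, b, c, g, h, i, j, k, l, m} = {a, b, c, g, h, j, m}
… ∩ ⟦near l⟧ = {a, b, c, g, h, j, m} ∩ {a, f, g, i, k, l, m} = {a, g, m}
So ⟦bowl that rattled near l⟧ = {a, g, m}.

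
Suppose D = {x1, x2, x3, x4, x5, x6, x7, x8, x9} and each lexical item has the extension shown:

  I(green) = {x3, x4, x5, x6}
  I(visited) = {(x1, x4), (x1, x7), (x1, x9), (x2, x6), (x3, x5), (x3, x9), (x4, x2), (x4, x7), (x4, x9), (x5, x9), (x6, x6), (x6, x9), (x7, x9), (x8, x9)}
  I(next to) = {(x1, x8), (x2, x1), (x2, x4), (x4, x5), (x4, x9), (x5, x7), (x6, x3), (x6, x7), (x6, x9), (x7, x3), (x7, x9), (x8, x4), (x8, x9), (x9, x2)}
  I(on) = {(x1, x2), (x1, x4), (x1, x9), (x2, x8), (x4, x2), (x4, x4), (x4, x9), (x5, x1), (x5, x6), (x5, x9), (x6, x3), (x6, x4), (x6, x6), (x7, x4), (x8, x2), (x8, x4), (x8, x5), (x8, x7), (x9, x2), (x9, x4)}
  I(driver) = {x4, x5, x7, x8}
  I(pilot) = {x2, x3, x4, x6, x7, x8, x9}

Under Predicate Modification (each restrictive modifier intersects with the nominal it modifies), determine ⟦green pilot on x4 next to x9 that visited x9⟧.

{x4, x6}

⟦on x4⟧ = {x : ⟨x, x4⟩ ∈ ⟦on⟧} = {x1, x4, x6, x7, x8, x9}
⟦next to x9⟧ = {x : ⟨x, x9⟩ ∈ ⟦next to⟧} = {x4, x6, x7, x8}
⟦that visited x9⟧ = {x : ⟨x, x9⟩ ∈ ⟦visited⟧} = {x1, x3, x4, x5, x6, x7, x8}
⟦pilot⟧ = {x2, x3, x4, x6, x7, x8, x9}
… ∩ ⟦on x4⟧ = {x2, x3, x4, x6, x7, x8, x9} ∩ {x1, x4, x6, x7, x8, x9} = {x4, x6, x7, x8, x9}
… ∩ ⟦next to x9⟧ = {x4, x6, x7, x8, x9} ∩ {x4, x6, x7, x8} = {x4, x6, x7, x8}
… ∩ ⟦that visited x9⟧ = {x4, x6, x7, x8} ∩ {x1, x3, x4, x5, x6, x7, x8} = {x4, x6, x7, x8}
… ∩ ⟦green⟧ = {x4, x6, x7, x8} ∩ {x3, x4, x5, x6} = {x4, x6}
So ⟦green pilot on x4 next to x9 that visited x9⟧ = {x4, x6}.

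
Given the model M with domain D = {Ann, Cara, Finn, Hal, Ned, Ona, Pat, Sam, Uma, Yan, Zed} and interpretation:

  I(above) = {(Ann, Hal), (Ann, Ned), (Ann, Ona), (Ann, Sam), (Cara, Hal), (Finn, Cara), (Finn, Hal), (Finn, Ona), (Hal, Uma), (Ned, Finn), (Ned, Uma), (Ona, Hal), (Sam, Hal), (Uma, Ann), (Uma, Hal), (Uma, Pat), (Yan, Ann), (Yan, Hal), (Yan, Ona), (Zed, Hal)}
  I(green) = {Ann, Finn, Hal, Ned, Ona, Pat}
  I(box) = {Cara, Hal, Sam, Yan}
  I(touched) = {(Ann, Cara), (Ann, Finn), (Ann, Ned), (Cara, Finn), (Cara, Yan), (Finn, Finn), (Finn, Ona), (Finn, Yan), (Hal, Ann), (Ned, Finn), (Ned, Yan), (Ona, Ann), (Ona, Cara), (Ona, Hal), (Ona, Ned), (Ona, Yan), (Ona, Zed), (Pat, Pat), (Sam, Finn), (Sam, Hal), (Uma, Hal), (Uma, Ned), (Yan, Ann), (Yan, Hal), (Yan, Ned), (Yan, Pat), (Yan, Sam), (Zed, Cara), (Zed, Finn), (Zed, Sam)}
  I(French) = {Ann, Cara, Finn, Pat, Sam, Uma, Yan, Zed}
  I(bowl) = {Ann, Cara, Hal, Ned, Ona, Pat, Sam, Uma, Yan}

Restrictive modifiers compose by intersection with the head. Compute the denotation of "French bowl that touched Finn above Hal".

⟦that touched Finn⟧ = {x : ⟨x, Finn⟩ ∈ ⟦touched⟧} = {Ann, Cara, Finn, Ned, Sam, Zed}
⟦above Hal⟧ = {x : ⟨x, Hal⟩ ∈ ⟦above⟧} = {Ann, Cara, Finn, Ona, Sam, Uma, Yan, Zed}
⟦bowl⟧ = {Ann, Cara, Hal, Ned, Ona, Pat, Sam, Uma, Yan}
… ∩ ⟦that touched Finn⟧ = {Ann, Cara, Hal, Ned, Ona, Pat, Sam, Uma, Yan} ∩ {Ann, Cara, Finn, Ned, Sam, Zed} = {Ann, Cara, Ned, Sam}
… ∩ ⟦above Hal⟧ = {Ann, Cara, Ned, Sam} ∩ {Ann, Cara, Finn, Ona, Sam, Uma, Yan, Zed} = {Ann, Cara, Sam}
… ∩ ⟦French⟧ = {Ann, Cara, Sam} ∩ {Ann, Cara, Finn, Pat, Sam, Uma, Yan, Zed} = {Ann, Cara, Sam}
So ⟦French bowl that touched Finn above Hal⟧ = {Ann, Cara, Sam}.

{Ann, Cara, Sam}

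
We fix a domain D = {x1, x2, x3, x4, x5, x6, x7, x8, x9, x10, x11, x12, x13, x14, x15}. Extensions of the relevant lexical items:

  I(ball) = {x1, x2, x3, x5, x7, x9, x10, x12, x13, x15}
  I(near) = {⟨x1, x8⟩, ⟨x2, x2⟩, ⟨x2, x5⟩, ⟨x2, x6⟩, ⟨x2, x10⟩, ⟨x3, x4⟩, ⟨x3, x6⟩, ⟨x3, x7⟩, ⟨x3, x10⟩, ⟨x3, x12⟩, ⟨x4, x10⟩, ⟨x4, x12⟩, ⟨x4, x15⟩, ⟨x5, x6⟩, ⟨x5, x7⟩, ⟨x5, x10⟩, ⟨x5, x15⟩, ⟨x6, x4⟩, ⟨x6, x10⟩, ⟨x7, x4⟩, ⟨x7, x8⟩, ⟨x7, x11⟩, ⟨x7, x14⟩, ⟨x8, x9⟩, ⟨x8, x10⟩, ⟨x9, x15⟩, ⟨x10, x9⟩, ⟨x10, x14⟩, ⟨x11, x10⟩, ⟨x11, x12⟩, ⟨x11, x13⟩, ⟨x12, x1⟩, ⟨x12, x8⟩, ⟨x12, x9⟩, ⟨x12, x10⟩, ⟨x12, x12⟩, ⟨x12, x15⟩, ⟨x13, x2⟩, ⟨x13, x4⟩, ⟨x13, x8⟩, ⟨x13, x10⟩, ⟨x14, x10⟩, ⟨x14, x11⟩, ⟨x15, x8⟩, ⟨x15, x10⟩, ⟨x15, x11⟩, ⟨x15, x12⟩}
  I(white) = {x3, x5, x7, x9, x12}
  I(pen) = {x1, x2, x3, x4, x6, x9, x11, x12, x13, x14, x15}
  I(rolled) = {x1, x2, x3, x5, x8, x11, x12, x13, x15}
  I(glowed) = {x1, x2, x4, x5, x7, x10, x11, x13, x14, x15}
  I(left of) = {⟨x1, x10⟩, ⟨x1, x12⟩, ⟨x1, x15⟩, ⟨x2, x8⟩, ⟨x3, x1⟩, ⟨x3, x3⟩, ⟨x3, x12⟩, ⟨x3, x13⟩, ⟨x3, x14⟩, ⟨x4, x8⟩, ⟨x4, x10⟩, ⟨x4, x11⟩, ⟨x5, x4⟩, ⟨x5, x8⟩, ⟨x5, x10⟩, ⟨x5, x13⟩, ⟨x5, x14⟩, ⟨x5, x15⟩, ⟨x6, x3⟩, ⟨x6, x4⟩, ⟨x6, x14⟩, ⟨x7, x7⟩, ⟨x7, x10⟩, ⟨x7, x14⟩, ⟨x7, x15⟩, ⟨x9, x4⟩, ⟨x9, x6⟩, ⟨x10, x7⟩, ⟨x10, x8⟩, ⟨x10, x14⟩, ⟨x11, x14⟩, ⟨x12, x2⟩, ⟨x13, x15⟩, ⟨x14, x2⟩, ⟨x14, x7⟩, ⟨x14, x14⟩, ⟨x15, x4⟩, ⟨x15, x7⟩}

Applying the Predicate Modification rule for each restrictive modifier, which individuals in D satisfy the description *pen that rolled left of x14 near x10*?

{x3, x11}

⟦that rolled⟧ = ⟦rolled⟧ = {x1, x2, x3, x5, x8, x11, x12, x13, x15}
⟦left of x14⟧ = {x : ⟨x, x14⟩ ∈ ⟦left of⟧} = {x3, x5, x6, x7, x10, x11, x14}
⟦near x10⟧ = {x : ⟨x, x10⟩ ∈ ⟦near⟧} = {x2, x3, x4, x5, x6, x8, x11, x12, x13, x14, x15}
⟦pen⟧ = {x1, x2, x3, x4, x6, x9, x11, x12, x13, x14, x15}
… ∩ ⟦that rolled⟧ = {x1, x2, x3, x4, x6, x9, x11, x12, x13, x14, x15} ∩ {x1, x2, x3, x5, x8, x11, x12, x13, x15} = {x1, x2, x3, x11, x12, x13, x15}
… ∩ ⟦left of x14⟧ = {x1, x2, x3, x11, x12, x13, x15} ∩ {x3, x5, x6, x7, x10, x11, x14} = {x3, x11}
… ∩ ⟦near x10⟧ = {x3, x11} ∩ {x2, x3, x4, x5, x6, x8, x11, x12, x13, x14, x15} = {x3, x11}
So ⟦pen that rolled left of x14 near x10⟧ = {x3, x11}.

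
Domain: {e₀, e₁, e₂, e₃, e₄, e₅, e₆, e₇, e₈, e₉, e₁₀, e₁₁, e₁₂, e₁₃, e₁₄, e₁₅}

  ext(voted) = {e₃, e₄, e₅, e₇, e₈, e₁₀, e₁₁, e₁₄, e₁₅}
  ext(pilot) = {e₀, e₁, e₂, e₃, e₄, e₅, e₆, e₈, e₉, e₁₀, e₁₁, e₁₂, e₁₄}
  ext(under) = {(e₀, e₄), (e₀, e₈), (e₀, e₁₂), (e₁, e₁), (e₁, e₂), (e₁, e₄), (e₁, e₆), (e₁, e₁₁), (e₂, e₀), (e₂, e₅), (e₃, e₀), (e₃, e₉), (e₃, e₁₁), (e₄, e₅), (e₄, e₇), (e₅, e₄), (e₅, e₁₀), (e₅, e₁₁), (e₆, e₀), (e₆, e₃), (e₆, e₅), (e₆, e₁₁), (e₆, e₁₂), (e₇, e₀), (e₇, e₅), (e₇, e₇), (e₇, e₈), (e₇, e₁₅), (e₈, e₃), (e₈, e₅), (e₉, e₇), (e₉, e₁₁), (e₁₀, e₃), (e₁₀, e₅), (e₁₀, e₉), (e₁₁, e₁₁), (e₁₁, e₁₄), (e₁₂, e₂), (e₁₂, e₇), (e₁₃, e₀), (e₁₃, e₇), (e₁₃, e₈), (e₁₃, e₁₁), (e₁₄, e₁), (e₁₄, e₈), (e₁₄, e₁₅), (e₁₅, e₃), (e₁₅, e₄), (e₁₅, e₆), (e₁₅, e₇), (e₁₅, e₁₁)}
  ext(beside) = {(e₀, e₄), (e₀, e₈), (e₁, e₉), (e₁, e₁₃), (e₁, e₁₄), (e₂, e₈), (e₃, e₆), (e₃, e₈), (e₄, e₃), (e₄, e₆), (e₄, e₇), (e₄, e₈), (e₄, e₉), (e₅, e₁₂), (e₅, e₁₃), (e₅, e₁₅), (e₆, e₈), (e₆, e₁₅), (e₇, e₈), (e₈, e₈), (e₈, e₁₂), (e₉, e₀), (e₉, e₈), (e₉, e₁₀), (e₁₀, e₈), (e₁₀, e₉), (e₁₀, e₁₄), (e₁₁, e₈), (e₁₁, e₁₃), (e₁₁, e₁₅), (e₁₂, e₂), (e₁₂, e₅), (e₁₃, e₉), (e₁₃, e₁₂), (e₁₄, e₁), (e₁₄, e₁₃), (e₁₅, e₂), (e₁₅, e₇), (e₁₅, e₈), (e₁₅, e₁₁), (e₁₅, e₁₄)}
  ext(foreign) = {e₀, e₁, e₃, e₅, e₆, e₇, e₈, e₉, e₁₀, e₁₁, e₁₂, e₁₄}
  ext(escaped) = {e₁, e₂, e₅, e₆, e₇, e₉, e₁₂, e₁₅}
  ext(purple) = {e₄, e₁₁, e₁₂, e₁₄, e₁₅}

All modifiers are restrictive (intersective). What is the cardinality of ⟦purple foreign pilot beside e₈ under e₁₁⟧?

⟦beside e₈⟧ = {x : ⟨x, e₈⟩ ∈ ⟦beside⟧} = {e₀, e₂, e₃, e₄, e₆, e₇, e₈, e₉, e₁₀, e₁₁, e₁₅}
⟦under e₁₁⟧ = {x : ⟨x, e₁₁⟩ ∈ ⟦under⟧} = {e₁, e₃, e₅, e₆, e₉, e₁₁, e₁₃, e₁₅}
⟦pilot⟧ = {e₀, e₁, e₂, e₃, e₄, e₅, e₆, e₈, e₉, e₁₀, e₁₁, e₁₂, e₁₄}
… ∩ ⟦beside e₈⟧ = {e₀, e₁, e₂, e₃, e₄, e₅, e₆, e₈, e₉, e₁₀, e₁₁, e₁₂, e₁₄} ∩ {e₀, e₂, e₃, e₄, e₆, e₇, e₈, e₉, e₁₀, e₁₁, e₁₅} = {e₀, e₂, e₃, e₄, e₆, e₈, e₉, e₁₀, e₁₁}
… ∩ ⟦under e₁₁⟧ = {e₀, e₂, e₃, e₄, e₆, e₈, e₉, e₁₀, e₁₁} ∩ {e₁, e₃, e₅, e₆, e₉, e₁₁, e₁₃, e₁₅} = {e₃, e₆, e₉, e₁₁}
… ∩ ⟦purple⟧ = {e₃, e₆, e₉, e₁₁} ∩ {e₄, e₁₁, e₁₂, e₁₄, e₁₅} = {e₁₁}
… ∩ ⟦foreign⟧ = {e₁₁} ∩ {e₀, e₁, e₃, e₅, e₆, e₇, e₈, e₉, e₁₀, e₁₁, e₁₂, e₁₄} = {e₁₁}
⟦purple foreign pilot beside e₈ under e₁₁⟧ = {e₁₁}, so the cardinality is 1.

1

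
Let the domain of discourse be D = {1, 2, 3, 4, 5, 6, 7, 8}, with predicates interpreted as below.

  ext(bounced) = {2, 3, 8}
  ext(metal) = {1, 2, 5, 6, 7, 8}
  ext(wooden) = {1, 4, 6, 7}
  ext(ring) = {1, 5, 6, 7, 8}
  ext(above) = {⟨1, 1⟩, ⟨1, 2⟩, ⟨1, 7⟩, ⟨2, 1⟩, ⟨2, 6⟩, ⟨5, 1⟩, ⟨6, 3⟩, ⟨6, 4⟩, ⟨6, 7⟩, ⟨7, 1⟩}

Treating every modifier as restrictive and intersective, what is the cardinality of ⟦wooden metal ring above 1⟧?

2

⟦above 1⟧ = {x : ⟨x, 1⟩ ∈ ⟦above⟧} = {1, 2, 5, 7}
⟦ring⟧ = {1, 5, 6, 7, 8}
… ∩ ⟦above 1⟧ = {1, 5, 6, 7, 8} ∩ {1, 2, 5, 7} = {1, 5, 7}
… ∩ ⟦wooden⟧ = {1, 5, 7} ∩ {1, 4, 6, 7} = {1, 7}
… ∩ ⟦metal⟧ = {1, 7} ∩ {1, 2, 5, 6, 7, 8} = {1, 7}
⟦wooden metal ring above 1⟧ = {1, 7}, so the cardinality is 2.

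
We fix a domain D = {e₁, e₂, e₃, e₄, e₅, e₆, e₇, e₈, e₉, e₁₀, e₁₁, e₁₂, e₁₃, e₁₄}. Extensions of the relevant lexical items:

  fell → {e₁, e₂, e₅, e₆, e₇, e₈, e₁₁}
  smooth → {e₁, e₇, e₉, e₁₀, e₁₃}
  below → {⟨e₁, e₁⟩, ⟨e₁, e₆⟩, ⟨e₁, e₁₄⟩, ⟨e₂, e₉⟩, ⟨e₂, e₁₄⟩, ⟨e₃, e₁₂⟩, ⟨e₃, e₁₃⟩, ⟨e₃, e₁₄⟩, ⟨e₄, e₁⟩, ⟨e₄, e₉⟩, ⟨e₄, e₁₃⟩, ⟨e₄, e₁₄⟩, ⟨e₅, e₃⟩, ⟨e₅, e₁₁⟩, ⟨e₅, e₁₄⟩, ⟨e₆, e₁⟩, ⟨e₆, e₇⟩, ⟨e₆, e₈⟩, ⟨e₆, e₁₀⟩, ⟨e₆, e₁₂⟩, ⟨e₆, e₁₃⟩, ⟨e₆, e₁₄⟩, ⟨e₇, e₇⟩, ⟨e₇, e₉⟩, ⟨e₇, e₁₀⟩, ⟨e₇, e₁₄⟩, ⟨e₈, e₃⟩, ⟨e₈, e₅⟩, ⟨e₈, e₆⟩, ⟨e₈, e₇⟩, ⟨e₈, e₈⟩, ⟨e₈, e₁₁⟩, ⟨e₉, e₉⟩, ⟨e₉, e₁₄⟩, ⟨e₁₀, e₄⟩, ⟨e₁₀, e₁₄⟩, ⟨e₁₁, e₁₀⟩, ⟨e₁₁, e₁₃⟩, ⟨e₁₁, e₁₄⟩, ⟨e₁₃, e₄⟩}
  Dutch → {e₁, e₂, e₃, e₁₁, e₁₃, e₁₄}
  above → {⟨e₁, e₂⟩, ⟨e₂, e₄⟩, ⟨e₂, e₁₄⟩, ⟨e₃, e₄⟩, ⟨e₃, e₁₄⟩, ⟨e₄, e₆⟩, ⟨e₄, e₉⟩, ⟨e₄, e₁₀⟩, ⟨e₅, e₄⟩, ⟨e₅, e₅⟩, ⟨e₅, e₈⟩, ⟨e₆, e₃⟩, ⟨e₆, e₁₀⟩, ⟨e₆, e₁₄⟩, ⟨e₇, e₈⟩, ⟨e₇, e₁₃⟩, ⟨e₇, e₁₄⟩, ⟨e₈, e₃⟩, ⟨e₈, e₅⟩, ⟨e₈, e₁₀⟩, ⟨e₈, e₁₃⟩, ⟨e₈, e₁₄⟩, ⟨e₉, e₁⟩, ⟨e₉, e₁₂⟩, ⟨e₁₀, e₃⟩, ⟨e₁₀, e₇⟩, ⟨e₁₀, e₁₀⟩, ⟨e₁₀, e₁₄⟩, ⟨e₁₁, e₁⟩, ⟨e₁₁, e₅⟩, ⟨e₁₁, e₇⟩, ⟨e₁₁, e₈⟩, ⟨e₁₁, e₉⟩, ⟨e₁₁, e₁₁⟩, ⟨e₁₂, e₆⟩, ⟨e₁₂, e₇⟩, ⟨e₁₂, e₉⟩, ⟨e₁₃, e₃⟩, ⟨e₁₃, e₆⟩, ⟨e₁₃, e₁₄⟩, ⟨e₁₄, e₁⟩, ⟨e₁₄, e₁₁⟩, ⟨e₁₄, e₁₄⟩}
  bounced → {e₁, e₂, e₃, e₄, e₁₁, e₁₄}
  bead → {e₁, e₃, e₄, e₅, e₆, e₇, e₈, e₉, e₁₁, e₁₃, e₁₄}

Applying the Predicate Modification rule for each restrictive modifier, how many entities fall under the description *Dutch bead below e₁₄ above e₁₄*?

1

⟦below e₁₄⟧ = {x : ⟨x, e₁₄⟩ ∈ ⟦below⟧} = {e₁, e₂, e₃, e₄, e₅, e₆, e₇, e₉, e₁₀, e₁₁}
⟦above e₁₄⟧ = {x : ⟨x, e₁₄⟩ ∈ ⟦above⟧} = {e₂, e₃, e₆, e₇, e₈, e₁₀, e₁₃, e₁₄}
⟦bead⟧ = {e₁, e₃, e₄, e₅, e₆, e₇, e₈, e₉, e₁₁, e₁₃, e₁₄}
… ∩ ⟦below e₁₄⟧ = {e₁, e₃, e₄, e₅, e₆, e₇, e₈, e₉, e₁₁, e₁₃, e₁₄} ∩ {e₁, e₂, e₃, e₄, e₅, e₆, e₇, e₉, e₁₀, e₁₁} = {e₁, e₃, e₄, e₅, e₆, e₇, e₉, e₁₁}
… ∩ ⟦above e₁₄⟧ = {e₁, e₃, e₄, e₅, e₆, e₇, e₉, e₁₁} ∩ {e₂, e₃, e₆, e₇, e₈, e₁₀, e₁₃, e₁₄} = {e₃, e₆, e₇}
… ∩ ⟦Dutch⟧ = {e₃, e₆, e₇} ∩ {e₁, e₂, e₃, e₁₁, e₁₃, e₁₄} = {e₃}
⟦Dutch bead below e₁₄ above e₁₄⟧ = {e₃}, so the cardinality is 1.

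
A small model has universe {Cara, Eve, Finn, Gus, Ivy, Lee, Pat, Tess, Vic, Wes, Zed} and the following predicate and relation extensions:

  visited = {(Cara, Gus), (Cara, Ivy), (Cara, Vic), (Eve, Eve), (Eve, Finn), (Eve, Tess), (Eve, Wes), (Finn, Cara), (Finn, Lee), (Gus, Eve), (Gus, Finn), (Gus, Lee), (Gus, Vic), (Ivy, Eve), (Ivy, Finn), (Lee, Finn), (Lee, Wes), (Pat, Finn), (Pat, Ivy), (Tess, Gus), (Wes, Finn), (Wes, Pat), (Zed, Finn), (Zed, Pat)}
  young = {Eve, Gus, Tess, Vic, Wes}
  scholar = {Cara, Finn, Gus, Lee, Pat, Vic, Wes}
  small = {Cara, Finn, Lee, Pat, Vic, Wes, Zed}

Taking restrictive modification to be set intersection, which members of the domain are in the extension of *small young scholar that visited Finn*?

⟦that visited Finn⟧ = {x : ⟨x, Finn⟩ ∈ ⟦visited⟧} = {Eve, Gus, Ivy, Lee, Pat, Wes, Zed}
⟦scholar⟧ = {Cara, Finn, Gus, Lee, Pat, Vic, Wes}
… ∩ ⟦that visited Finn⟧ = {Cara, Finn, Gus, Lee, Pat, Vic, Wes} ∩ {Eve, Gus, Ivy, Lee, Pat, Wes, Zed} = {Gus, Lee, Pat, Wes}
… ∩ ⟦small⟧ = {Gus, Lee, Pat, Wes} ∩ {Cara, Finn, Lee, Pat, Vic, Wes, Zed} = {Lee, Pat, Wes}
… ∩ ⟦young⟧ = {Lee, Pat, Wes} ∩ {Eve, Gus, Tess, Vic, Wes} = {Wes}
So ⟦small young scholar that visited Finn⟧ = {Wes}.

{Wes}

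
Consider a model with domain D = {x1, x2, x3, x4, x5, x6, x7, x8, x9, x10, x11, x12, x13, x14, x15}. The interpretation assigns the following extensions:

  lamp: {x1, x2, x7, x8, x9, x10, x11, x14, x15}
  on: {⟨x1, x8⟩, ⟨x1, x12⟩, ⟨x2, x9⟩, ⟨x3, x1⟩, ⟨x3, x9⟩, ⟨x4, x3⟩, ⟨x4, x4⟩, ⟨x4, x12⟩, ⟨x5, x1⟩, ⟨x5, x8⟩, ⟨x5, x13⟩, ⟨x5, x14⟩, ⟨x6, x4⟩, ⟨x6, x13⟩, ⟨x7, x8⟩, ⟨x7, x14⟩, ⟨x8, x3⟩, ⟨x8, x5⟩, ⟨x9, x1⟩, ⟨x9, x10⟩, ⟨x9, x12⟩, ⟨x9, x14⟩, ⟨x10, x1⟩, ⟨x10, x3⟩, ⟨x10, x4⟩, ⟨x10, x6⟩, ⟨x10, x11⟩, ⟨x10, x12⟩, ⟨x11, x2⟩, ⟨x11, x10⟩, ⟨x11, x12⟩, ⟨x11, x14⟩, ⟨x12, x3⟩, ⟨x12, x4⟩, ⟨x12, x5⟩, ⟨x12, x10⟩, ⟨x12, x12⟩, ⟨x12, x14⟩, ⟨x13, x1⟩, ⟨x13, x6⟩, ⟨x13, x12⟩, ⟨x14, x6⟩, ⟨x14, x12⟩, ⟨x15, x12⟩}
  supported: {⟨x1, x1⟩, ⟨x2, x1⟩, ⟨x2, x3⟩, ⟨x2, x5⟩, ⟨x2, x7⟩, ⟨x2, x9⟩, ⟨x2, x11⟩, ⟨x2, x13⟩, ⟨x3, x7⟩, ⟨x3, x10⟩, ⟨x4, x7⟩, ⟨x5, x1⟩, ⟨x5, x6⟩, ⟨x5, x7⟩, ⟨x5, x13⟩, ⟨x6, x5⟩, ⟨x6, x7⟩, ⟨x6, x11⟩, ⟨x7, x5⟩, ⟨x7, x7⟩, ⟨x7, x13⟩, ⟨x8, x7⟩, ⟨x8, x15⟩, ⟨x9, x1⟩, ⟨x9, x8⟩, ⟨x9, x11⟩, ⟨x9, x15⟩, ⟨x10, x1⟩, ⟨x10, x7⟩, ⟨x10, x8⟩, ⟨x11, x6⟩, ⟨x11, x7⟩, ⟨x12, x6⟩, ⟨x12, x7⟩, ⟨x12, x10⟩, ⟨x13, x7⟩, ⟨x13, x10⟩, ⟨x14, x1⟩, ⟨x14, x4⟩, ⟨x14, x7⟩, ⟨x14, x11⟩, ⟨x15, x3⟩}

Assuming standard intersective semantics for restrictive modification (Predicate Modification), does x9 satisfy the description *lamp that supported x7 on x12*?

⟦that supported x7⟧ = {x : ⟨x, x7⟩ ∈ ⟦supported⟧} = {x2, x3, x4, x5, x6, x7, x8, x10, x11, x12, x13, x14}
⟦on x12⟧ = {x : ⟨x, x12⟩ ∈ ⟦on⟧} = {x1, x4, x9, x10, x11, x12, x13, x14, x15}
⟦lamp⟧ = {x1, x2, x7, x8, x9, x10, x11, x14, x15}
… ∩ ⟦that supported x7⟧ = {x1, x2, x7, x8, x9, x10, x11, x14, x15} ∩ {x2, x3, x4, x5, x6, x7, x8, x10, x11, x12, x13, x14} = {x2, x7, x8, x10, x11, x14}
… ∩ ⟦on x12⟧ = {x2, x7, x8, x10, x11, x14} ∩ {x1, x4, x9, x10, x11, x12, x13, x14, x15} = {x10, x11, x14}
⟦lamp that supported x7 on x12⟧ = {x10, x11, x14}; x9 ∉ this set.

no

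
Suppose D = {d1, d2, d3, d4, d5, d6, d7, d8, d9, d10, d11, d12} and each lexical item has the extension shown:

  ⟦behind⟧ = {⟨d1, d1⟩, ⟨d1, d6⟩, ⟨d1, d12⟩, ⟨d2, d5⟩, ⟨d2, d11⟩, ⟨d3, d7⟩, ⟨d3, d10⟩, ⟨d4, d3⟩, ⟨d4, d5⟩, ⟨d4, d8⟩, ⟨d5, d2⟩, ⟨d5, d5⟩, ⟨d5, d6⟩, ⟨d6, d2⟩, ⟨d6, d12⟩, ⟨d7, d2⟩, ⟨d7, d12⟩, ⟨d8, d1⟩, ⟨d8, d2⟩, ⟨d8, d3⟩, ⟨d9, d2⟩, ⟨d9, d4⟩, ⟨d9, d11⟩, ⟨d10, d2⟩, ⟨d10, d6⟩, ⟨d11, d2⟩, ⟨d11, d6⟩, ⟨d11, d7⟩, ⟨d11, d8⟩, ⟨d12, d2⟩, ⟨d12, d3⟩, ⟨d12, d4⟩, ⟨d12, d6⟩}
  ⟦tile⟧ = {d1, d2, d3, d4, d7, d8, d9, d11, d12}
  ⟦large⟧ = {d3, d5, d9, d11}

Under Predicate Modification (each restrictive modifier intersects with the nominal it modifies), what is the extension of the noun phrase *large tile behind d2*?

⟦behind d2⟧ = {x : ⟨x, d2⟩ ∈ ⟦behind⟧} = {d5, d6, d7, d8, d9, d10, d11, d12}
⟦tile⟧ = {d1, d2, d3, d4, d7, d8, d9, d11, d12}
… ∩ ⟦behind d2⟧ = {d1, d2, d3, d4, d7, d8, d9, d11, d12} ∩ {d5, d6, d7, d8, d9, d10, d11, d12} = {d7, d8, d9, d11, d12}
… ∩ ⟦large⟧ = {d7, d8, d9, d11, d12} ∩ {d3, d5, d9, d11} = {d9, d11}
So ⟦large tile behind d2⟧ = {d9, d11}.

{d9, d11}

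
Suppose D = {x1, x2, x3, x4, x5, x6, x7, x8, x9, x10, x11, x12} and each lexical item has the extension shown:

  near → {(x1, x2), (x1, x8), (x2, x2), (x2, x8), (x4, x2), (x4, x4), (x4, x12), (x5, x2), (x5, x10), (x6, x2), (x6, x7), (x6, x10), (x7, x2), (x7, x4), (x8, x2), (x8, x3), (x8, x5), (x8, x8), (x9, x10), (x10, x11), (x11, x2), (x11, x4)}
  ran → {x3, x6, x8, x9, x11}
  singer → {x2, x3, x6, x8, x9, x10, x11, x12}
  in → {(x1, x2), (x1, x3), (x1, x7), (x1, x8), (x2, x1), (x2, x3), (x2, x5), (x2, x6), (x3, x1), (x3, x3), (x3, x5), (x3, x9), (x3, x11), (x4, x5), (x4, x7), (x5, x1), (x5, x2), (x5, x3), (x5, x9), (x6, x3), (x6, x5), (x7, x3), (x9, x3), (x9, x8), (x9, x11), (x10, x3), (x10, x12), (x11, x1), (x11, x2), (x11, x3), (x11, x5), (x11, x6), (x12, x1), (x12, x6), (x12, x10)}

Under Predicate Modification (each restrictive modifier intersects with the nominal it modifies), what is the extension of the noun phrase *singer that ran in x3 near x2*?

⟦that ran⟧ = ⟦ran⟧ = {x3, x6, x8, x9, x11}
⟦in x3⟧ = {x : ⟨x, x3⟩ ∈ ⟦in⟧} = {x1, x2, x3, x5, x6, x7, x9, x10, x11}
⟦near x2⟧ = {x : ⟨x, x2⟩ ∈ ⟦near⟧} = {x1, x2, x4, x5, x6, x7, x8, x11}
⟦singer⟧ = {x2, x3, x6, x8, x9, x10, x11, x12}
… ∩ ⟦that ran⟧ = {x2, x3, x6, x8, x9, x10, x11, x12} ∩ {x3, x6, x8, x9, x11} = {x3, x6, x8, x9, x11}
… ∩ ⟦in x3⟧ = {x3, x6, x8, x9, x11} ∩ {x1, x2, x3, x5, x6, x7, x9, x10, x11} = {x3, x6, x9, x11}
… ∩ ⟦near x2⟧ = {x3, x6, x9, x11} ∩ {x1, x2, x4, x5, x6, x7, x8, x11} = {x6, x11}
So ⟦singer that ran in x3 near x2⟧ = {x6, x11}.

{x6, x11}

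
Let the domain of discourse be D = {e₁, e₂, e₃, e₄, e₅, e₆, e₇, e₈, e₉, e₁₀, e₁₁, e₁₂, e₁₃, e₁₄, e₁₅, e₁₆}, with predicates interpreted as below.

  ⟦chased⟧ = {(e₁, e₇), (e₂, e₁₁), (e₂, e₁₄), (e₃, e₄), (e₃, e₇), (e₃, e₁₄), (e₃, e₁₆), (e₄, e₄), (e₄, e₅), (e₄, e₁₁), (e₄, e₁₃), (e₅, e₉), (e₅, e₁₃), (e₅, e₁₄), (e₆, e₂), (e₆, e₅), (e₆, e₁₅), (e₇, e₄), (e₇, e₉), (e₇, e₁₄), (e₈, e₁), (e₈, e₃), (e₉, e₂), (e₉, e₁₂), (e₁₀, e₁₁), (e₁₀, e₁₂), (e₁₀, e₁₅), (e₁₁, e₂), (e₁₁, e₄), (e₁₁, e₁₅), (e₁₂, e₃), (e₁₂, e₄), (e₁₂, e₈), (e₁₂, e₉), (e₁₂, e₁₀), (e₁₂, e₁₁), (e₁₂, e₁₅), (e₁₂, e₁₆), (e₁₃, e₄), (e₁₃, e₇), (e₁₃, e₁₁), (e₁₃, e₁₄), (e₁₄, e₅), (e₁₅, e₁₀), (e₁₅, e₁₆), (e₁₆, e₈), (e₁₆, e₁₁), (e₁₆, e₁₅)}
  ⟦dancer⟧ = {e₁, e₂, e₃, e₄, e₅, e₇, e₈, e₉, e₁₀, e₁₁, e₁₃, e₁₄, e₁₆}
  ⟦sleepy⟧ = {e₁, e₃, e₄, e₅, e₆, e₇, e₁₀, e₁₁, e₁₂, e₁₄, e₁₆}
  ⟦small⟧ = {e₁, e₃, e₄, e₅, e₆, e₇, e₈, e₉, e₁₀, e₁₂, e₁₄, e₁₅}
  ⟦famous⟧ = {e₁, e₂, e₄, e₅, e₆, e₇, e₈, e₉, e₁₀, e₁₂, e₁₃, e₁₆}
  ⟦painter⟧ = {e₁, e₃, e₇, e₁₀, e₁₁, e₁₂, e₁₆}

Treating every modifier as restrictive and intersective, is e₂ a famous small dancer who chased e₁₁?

⟦who chased e₁₁⟧ = {x : ⟨x, e₁₁⟩ ∈ ⟦chased⟧} = {e₂, e₄, e₁₀, e₁₂, e₁₃, e₁₆}
⟦dancer⟧ = {e₁, e₂, e₃, e₄, e₅, e₇, e₈, e₉, e₁₀, e₁₁, e₁₃, e₁₄, e₁₆}
… ∩ ⟦who chased e₁₁⟧ = {e₁, e₂, e₃, e₄, e₅, e₇, e₈, e₉, e₁₀, e₁₁, e₁₃, e₁₄, e₁₆} ∩ {e₂, e₄, e₁₀, e₁₂, e₁₃, e₁₆} = {e₂, e₄, e₁₀, e₁₃, e₁₆}
… ∩ ⟦famous⟧ = {e₂, e₄, e₁₀, e₁₃, e₁₆} ∩ {e₁, e₂, e₄, e₅, e₆, e₇, e₈, e₉, e₁₀, e₁₂, e₁₃, e₁₆} = {e₂, e₄, e₁₀, e₁₃, e₁₆}
… ∩ ⟦small⟧ = {e₂, e₄, e₁₀, e₁₃, e₁₆} ∩ {e₁, e₃, e₄, e₅, e₆, e₇, e₈, e₉, e₁₀, e₁₂, e₁₄, e₁₅} = {e₄, e₁₀}
⟦famous small dancer who chased e₁₁⟧ = {e₄, e₁₀}; e₂ ∉ this set.

no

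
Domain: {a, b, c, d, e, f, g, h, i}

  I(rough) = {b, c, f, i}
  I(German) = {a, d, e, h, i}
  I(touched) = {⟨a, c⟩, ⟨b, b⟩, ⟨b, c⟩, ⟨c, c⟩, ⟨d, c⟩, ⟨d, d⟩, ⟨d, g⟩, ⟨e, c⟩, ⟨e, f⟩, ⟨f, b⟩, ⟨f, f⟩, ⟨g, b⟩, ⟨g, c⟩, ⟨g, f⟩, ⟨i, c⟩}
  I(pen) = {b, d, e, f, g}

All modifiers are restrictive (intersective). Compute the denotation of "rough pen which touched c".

{b}

⟦which touched c⟧ = {x : ⟨x, c⟩ ∈ ⟦touched⟧} = {a, b, c, d, e, g, i}
⟦pen⟧ = {b, d, e, f, g}
… ∩ ⟦which touched c⟧ = {b, d, e, f, g} ∩ {a, b, c, d, e, g, i} = {b, d, e, g}
… ∩ ⟦rough⟧ = {b, d, e, g} ∩ {b, c, f, i} = {b}
So ⟦rough pen which touched c⟧ = {b}.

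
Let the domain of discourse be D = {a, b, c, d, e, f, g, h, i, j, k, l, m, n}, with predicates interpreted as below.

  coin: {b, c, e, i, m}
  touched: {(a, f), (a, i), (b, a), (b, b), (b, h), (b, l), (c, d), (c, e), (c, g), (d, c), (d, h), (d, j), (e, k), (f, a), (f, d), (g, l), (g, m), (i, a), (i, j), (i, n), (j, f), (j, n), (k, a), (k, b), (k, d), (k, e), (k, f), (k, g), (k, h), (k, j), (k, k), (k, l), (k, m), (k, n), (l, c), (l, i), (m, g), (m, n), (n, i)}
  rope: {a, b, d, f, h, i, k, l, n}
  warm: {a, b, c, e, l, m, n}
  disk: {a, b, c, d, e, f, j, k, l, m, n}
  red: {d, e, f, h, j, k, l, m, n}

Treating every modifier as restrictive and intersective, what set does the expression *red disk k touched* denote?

⟦k touched⟧ = {x : ⟨k, x⟩ ∈ ⟦touched⟧} = {a, b, d, e, f, g, h, j, k, l, m, n}
⟦disk⟧ = {a, b, c, d, e, f, j, k, l, m, n}
… ∩ ⟦k touched⟧ = {a, b, c, d, e, f, j, k, l, m, n} ∩ {a, b, d, e, f, g, h, j, k, l, m, n} = {a, b, d, e, f, j, k, l, m, n}
… ∩ ⟦red⟧ = {a, b, d, e, f, j, k, l, m, n} ∩ {d, e, f, h, j, k, l, m, n} = {d, e, f, j, k, l, m, n}
So ⟦red disk k touched⟧ = {d, e, f, j, k, l, m, n}.

{d, e, f, j, k, l, m, n}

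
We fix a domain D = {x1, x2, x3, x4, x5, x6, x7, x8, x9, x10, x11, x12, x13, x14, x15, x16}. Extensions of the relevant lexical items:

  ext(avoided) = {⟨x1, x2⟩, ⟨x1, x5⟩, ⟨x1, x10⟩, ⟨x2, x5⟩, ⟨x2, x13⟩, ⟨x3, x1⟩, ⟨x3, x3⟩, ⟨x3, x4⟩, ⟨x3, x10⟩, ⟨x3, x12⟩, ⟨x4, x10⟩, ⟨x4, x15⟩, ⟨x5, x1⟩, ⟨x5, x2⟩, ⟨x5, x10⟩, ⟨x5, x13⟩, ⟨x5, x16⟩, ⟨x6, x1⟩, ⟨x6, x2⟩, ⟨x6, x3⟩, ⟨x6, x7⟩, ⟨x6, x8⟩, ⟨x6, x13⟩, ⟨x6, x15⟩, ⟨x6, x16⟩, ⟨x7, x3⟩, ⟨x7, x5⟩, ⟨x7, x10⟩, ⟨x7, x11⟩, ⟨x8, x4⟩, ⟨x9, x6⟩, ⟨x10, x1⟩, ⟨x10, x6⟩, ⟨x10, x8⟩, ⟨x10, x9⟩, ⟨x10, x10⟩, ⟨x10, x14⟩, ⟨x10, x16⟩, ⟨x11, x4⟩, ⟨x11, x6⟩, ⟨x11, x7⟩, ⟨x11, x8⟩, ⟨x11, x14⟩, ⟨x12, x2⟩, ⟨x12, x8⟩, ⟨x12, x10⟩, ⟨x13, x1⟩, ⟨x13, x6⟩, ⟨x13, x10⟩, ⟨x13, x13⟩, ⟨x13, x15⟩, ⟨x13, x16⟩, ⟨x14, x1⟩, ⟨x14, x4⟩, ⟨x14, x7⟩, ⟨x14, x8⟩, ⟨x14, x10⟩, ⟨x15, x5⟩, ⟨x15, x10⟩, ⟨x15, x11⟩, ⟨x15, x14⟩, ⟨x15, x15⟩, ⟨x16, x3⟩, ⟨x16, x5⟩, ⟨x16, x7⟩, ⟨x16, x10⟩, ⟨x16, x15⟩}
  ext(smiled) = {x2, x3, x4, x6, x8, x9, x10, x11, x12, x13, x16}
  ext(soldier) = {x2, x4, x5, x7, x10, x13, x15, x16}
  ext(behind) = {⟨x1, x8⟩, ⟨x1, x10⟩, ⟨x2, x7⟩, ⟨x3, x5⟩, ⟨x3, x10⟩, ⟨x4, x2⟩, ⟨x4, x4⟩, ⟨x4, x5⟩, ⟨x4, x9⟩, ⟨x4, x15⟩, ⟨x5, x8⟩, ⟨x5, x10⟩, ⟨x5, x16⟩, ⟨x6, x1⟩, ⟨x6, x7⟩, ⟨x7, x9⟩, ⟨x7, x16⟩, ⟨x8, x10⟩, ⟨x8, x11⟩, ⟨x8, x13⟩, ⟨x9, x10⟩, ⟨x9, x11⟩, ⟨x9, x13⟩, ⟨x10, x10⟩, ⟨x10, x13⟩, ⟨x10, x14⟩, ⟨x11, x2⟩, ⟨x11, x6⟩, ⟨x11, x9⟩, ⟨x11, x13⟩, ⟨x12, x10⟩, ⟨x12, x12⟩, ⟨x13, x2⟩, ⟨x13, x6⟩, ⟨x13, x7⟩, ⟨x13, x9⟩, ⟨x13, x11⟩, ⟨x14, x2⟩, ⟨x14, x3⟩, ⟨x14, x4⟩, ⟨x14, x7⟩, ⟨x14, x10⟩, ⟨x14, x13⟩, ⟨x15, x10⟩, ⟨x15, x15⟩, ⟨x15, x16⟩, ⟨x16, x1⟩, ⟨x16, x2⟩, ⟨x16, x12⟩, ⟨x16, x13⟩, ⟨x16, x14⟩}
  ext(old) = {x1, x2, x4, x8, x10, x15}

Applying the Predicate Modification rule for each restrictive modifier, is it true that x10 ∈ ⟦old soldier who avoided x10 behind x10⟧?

yes

⟦who avoided x10⟧ = {x : ⟨x, x10⟩ ∈ ⟦avoided⟧} = {x1, x3, x4, x5, x7, x10, x12, x13, x14, x15, x16}
⟦behind x10⟧ = {x : ⟨x, x10⟩ ∈ ⟦behind⟧} = {x1, x3, x5, x8, x9, x10, x12, x14, x15}
⟦soldier⟧ = {x2, x4, x5, x7, x10, x13, x15, x16}
… ∩ ⟦who avoided x10⟧ = {x2, x4, x5, x7, x10, x13, x15, x16} ∩ {x1, x3, x4, x5, x7, x10, x12, x13, x14, x15, x16} = {x4, x5, x7, x10, x13, x15, x16}
… ∩ ⟦behind x10⟧ = {x4, x5, x7, x10, x13, x15, x16} ∩ {x1, x3, x5, x8, x9, x10, x12, x14, x15} = {x5, x10, x15}
… ∩ ⟦old⟧ = {x5, x10, x15} ∩ {x1, x2, x4, x8, x10, x15} = {x10, x15}
⟦old soldier who avoided x10 behind x10⟧ = {x10, x15}; x10 ∈ this set.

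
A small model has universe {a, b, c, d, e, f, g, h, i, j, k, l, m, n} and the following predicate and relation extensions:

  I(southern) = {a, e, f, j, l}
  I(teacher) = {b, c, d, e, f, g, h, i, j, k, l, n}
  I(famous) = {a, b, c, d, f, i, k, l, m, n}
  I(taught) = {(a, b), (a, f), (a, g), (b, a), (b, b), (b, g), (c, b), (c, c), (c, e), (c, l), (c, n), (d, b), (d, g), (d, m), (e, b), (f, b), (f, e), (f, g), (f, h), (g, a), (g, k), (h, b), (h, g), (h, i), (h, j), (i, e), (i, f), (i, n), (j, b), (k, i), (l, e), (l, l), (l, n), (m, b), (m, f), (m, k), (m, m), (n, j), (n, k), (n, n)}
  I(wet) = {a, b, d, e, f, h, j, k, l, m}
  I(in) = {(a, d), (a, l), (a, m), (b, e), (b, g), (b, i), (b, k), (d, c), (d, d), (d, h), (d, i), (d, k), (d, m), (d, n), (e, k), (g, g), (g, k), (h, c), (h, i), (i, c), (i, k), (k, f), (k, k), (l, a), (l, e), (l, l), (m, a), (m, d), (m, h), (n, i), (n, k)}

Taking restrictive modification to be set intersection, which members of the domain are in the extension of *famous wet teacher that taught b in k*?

⟦that taught b⟧ = {x : ⟨x, b⟩ ∈ ⟦taught⟧} = {a, b, c, d, e, f, h, j, m}
⟦in k⟧ = {x : ⟨x, k⟩ ∈ ⟦in⟧} = {b, d, e, g, i, k, n}
⟦teacher⟧ = {b, c, d, e, f, g, h, i, j, k, l, n}
… ∩ ⟦that taught b⟧ = {b, c, d, e, f, g, h, i, j, k, l, n} ∩ {a, b, c, d, e, f, h, j, m} = {b, c, d, e, f, h, j}
… ∩ ⟦in k⟧ = {b, c, d, e, f, h, j} ∩ {b, d, e, g, i, k, n} = {b, d, e}
… ∩ ⟦famous⟧ = {b, d, e} ∩ {a, b, c, d, f, i, k, l, m, n} = {b, d}
… ∩ ⟦wet⟧ = {b, d} ∩ {a, b, d, e, f, h, j, k, l, m} = {b, d}
So ⟦famous wet teacher that taught b in k⟧ = {b, d}.

{b, d}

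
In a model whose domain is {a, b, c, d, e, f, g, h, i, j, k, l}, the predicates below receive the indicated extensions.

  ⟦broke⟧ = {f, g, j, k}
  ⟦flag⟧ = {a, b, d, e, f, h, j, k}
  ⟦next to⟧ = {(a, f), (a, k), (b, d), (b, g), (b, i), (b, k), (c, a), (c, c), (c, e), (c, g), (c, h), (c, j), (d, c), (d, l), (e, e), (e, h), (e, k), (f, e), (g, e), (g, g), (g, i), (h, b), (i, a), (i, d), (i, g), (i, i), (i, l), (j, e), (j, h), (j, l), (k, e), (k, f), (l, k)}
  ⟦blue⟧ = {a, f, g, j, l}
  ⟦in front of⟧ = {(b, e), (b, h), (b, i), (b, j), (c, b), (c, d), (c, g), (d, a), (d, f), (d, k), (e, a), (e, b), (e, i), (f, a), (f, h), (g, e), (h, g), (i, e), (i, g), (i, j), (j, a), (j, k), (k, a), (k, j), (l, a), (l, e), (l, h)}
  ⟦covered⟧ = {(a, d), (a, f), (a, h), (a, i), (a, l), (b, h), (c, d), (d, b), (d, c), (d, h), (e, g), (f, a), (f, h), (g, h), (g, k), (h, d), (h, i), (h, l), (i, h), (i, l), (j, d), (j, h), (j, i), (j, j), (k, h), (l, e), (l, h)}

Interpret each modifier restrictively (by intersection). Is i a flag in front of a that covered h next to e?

⟦in front of a⟧ = {x : ⟨x, a⟩ ∈ ⟦in front of⟧} = {d, e, f, j, k, l}
⟦that covered h⟧ = {x : ⟨x, h⟩ ∈ ⟦covered⟧} = {a, b, d, f, g, i, j, k, l}
⟦next to e⟧ = {x : ⟨x, e⟩ ∈ ⟦next to⟧} = {c, e, f, g, j, k}
⟦flag⟧ = {a, b, d, e, f, h, j, k}
… ∩ ⟦in front of a⟧ = {a, b, d, e, f, h, j, k} ∩ {d, e, f, j, k, l} = {d, e, f, j, k}
… ∩ ⟦that covered h⟧ = {d, e, f, j, k} ∩ {a, b, d, f, g, i, j, k, l} = {d, f, j, k}
… ∩ ⟦next to e⟧ = {d, f, j, k} ∩ {c, e, f, g, j, k} = {f, j, k}
⟦flag in front of a that covered h next to e⟧ = {f, j, k}; i ∉ this set.

no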